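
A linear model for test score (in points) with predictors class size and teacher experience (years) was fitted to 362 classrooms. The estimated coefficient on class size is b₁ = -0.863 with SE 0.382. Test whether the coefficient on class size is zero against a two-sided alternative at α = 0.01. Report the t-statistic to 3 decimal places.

t = -2.259

H₀: β₁ = 0 vs H₁: β₁ ≠ 0.
t = (b₁ − β₁⁰)/SE = -0.863 / 0.382 = -2.259.
df = n − k − 1 = 362 − 2 − 1 = 359.
Two-sided p ≈ 0.0245, which is ≥ 0.01, so fail to reject H₀.
The data do not give significant evidence of an association between class size and test score, after adjusting for the other predictors.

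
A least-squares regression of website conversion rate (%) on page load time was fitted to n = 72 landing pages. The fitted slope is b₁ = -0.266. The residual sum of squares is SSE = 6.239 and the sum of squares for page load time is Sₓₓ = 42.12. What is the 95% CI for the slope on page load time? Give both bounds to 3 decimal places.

(-0.358, -0.174)

MSE = SSE/(n − 2) = 6.239/70 = 0.0891286.
SE(b₁) = √(MSE/Sₓₓ) = √(0.0891286/42.12) = 0.0460007.
df = n − 2 = 70.
t* = t_{0.025, 70} = 1.994437.
Margin = t* × SE = 1.994437 × 0.0460007 = 0.09175.
CI: -0.266 ± 0.09175 → (-0.358, -0.174).
With 95% confidence, each one-unit increase in page load time is associated with a change of between -0.358 and -0.174 % in website conversion rate.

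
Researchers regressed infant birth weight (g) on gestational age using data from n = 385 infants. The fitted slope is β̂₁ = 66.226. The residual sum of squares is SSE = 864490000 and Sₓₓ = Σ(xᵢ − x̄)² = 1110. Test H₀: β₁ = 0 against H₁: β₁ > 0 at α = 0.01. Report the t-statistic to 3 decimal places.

t = 1.469

MSE = SSE/(n − 2) = 864490000/383 = 2.25715e+06.
SE(β̂₁) = √(MSE/Sₓₓ) = √(2.25715e+06/1110) = 45.094.
t = 66.226 / 45.094 = 1.469.
df = n − 2 = 383.
One-sided p ≈ 0.0714, which is ≥ 0.01, so fail to reject H₀.
The data do not give significant evidence that the true slope on gestational age is positive.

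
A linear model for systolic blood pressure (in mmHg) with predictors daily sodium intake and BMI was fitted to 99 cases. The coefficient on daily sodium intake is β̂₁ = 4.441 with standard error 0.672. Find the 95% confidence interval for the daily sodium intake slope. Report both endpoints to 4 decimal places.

df = n − k − 1 = 99 − 2 − 1 = 96.
t* = t_{0.025, 96} = 1.984984.
Margin = t* × SE = 1.984984 × 0.672 = 1.333909.
CI: 4.441 ± 1.333909 → (3.1071, 5.7749).
With 95% confidence, each one-unit increase in daily sodium intake is associated with a change of between 3.1071 and 5.7749 mmHg in systolic blood pressure, holding the other predictors fixed.

(3.1071, 5.7749)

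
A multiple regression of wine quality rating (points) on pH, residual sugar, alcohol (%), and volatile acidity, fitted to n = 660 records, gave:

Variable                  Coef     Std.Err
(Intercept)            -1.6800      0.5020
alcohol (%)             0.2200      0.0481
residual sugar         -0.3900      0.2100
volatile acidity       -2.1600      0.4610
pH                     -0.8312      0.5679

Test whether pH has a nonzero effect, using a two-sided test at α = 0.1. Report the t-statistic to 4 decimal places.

Read off: b = -0.8312, SE = 0.5679 for pH.
H₀: β₁ = 0 vs H₁: β₁ ≠ 0.
t = -0.8312 / 0.5679 = -1.4636.
df = n − k − 1 = 660 − 4 − 1 = 655.
Two-sided p ≈ 0.1438, which is ≥ 0.1, so fail to reject H₀.
The data do not give significant evidence of an association between pH and wine quality rating, after adjusting for the other predictors.

t = -1.4636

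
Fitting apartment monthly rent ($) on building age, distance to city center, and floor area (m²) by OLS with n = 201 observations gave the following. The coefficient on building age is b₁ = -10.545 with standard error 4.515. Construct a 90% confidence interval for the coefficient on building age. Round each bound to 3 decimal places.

df = n − k − 1 = 201 − 3 − 1 = 197.
t* = t_{0.05, 197} = 1.652625.
Margin = t* × SE = 1.652625 × 4.515 = 7.46160.
CI: -10.545 ± 7.46160 → (-18.007, -3.083).
With 90% confidence, each one-unit increase in building age is associated with a change of between -18.007 and -3.083 $ in apartment monthly rent, holding the other predictors fixed.

(-18.007, -3.083)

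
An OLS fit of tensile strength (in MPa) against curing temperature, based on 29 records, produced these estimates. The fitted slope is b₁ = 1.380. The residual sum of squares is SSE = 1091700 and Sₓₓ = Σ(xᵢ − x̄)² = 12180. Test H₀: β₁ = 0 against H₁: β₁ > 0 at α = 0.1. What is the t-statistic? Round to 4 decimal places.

t = 0.7574

MSE = SSE/(n − 2) = 1091700/27 = 40433.3.
SE(b₁) = √(MSE/Sₓₓ) = √(40433.3/12180) = 1.82199.
t = 1.380 / 1.82199 = 0.7574.
df = n − 2 = 27.
One-sided p ≈ 0.2277, which is ≥ 0.1, so fail to reject H₀.
The data do not give significant evidence that the true slope on curing temperature is positive.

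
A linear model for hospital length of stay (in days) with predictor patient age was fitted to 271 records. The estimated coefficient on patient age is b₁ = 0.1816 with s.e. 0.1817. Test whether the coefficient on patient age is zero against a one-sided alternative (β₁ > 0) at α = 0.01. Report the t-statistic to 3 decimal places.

H₀: β₁ = 0 vs H₁: β₁ > 0.
t = (b₁ − β₁⁰)/SE = 0.1816 / 0.1817 = 0.999.
df = n − 2 = 271 − 2 = 269.
One-sided p ≈ 0.1592, which is ≥ 0.01, so fail to reject H₀.
The data do not give significant evidence that the true slope on patient age is positive.

t = 0.999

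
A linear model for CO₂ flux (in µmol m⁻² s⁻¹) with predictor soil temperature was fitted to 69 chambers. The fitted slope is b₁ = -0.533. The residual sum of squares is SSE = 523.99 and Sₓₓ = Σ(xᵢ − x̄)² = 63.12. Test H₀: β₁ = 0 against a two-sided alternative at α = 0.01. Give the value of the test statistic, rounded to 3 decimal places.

t = -1.514

MSE = SSE/(n − 2) = 523.99/67 = 7.82075.
SE(b₁) = √(MSE/Sₓₓ) = √(7.82075/63.12) = 0.351998.
t = -0.533 / 0.351998 = -1.514.
df = n − 2 = 67.
Two-sided p ≈ 0.1347, which is ≥ 0.01, so fail to reject H₀.
The data do not give significant evidence of an association between soil temperature and CO₂ flux.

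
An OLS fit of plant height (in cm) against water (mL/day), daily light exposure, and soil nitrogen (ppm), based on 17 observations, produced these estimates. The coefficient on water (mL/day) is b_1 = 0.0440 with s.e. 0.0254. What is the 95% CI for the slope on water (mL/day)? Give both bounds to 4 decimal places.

(-0.0109, 0.0989)

df = n − k − 1 = 17 − 3 − 1 = 13.
t* = t_{0.025, 13} = 2.160369.
Margin = t* × SE = 2.160369 × 0.0254 = 0.054873.
CI: 0.0440 ± 0.054873 → (-0.0109, 0.0989).
With 95% confidence, each one-unit increase in water (mL/day) is associated with a change of between -0.0109 and 0.0989 cm in plant height, holding the other predictors fixed.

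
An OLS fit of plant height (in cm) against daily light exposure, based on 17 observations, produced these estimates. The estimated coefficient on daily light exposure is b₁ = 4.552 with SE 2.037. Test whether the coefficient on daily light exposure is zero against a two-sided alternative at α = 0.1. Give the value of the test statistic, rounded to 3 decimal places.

H₀: β₁ = 0 vs H₁: β₁ ≠ 0.
t = (b₁ − β₁⁰)/SE = 4.552 / 2.037 = 2.235.
df = n − 2 = 17 − 2 = 15.
Two-sided p ≈ 0.0411, which is < 0.1, so reject H₀.
There is evidence that daily light exposure is associated with plant height.

t = 2.235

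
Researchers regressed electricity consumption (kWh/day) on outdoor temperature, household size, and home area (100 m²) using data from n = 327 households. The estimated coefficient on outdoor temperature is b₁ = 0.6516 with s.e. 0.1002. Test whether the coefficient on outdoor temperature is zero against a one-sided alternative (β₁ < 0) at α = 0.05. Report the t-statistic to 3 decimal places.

t = 6.503

H₀: β₁ = 0 vs H₁: β₁ < 0.
t = (b₁ − β₁⁰)/SE = 0.6516 / 0.1002 = 6.503.
df = n − k − 1 = 327 − 3 − 1 = 323.
One-sided p ≈ 1.0000, which is ≥ 0.05, so fail to reject H₀.
The data do not give significant evidence that the true slope on outdoor temperature is negative, holding the other predictors fixed.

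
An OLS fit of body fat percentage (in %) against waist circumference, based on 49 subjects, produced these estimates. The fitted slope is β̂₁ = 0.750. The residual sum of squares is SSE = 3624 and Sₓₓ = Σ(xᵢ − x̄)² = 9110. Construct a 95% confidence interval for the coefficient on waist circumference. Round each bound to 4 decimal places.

MSE = SSE/(n − 2) = 3624/47 = 77.1064.
SE(β̂₁) = √(MSE/Sₓₓ) = √(77.1064/9110) = 0.0919996.
df = n − 2 = 47.
t* = t_{0.025, 47} = 2.011741.
Margin = t* × SE = 2.011741 × 0.0919996 = 0.185079.
CI: 0.750 ± 0.185079 → (0.5649, 0.9351).
With 95% confidence, each one-unit increase in waist circumference is associated with a change of between 0.5649 and 0.9351 % in body fat percentage.

(0.5649, 0.9351)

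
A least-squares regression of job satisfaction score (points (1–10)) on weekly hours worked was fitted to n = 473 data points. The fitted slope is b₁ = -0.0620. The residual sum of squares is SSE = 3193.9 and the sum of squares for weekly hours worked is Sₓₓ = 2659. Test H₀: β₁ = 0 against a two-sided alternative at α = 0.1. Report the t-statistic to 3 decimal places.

t = -1.228

MSE = SSE/(n − 2) = 3193.9/471 = 6.7811.
SE(b₁) = √(MSE/Sₓₓ) = √(6.7811/2659) = 0.0505.
t = -0.0620 / 0.0505 = -1.228.
df = n − 2 = 471.
Two-sided p ≈ 0.2202, which is ≥ 0.1, so fail to reject H₀.
The data do not give significant evidence of an association between weekly hours worked and job satisfaction score.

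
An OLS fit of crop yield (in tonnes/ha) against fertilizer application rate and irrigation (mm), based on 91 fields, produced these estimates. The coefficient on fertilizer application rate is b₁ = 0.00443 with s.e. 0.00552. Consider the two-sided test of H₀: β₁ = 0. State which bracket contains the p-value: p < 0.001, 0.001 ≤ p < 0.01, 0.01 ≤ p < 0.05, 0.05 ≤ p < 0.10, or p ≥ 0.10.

p ≥ 0.10

t = 0.00443 / 0.00552 = 0.803.
df = n − k − 1 = 91 − 2 − 1 = 88.
Two-sided p = 2·P(T_{88} > |t|) ≈ 0.4244.
So p ≥ 0.10.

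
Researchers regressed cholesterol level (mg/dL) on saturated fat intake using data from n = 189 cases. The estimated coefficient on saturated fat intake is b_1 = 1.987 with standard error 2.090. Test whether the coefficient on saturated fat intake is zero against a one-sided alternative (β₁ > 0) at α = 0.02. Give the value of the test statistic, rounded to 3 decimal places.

H₀: β₁ = 0 vs H₁: β₁ > 0.
t = (b_1 − β₁⁰)/SE = 1.987 / 2.090 = 0.951.
df = n − 2 = 189 − 2 = 187.
One-sided p ≈ 0.1715, which is ≥ 0.02, so fail to reject H₀.
The data do not give significant evidence that the true slope on saturated fat intake is positive.

t = 0.951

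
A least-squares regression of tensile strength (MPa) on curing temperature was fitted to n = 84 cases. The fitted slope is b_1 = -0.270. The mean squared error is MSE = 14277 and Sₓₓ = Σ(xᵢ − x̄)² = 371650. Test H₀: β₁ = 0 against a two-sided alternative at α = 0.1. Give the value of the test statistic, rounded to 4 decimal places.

SE(b_1) = √(MSE/Sₓₓ) = √(14277/371650) = 0.195998.
t = -0.270 / 0.195998 = -1.3776.
df = n − 2 = 82.
Two-sided p ≈ 0.1721, which is ≥ 0.1, so fail to reject H₀.
The data do not give significant evidence of an association between curing temperature and tensile strength.

t = -1.3776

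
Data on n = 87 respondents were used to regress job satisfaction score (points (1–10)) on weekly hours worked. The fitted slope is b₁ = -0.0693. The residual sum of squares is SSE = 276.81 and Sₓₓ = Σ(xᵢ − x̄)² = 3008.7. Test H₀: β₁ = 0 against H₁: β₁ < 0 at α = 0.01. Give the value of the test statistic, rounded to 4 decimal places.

t = -2.1064

MSE = SSE/(n − 2) = 276.81/85 = 3.25659.
SE(b₁) = √(MSE/Sₓₓ) = √(3.25659/3008.7) = 0.0328997.
t = -0.0693 / 0.0328997 = -2.1064.
df = n − 2 = 85.
One-sided p ≈ 0.0191, which is ≥ 0.01, so fail to reject H₀.
The data do not give significant evidence that the true slope on weekly hours worked is negative.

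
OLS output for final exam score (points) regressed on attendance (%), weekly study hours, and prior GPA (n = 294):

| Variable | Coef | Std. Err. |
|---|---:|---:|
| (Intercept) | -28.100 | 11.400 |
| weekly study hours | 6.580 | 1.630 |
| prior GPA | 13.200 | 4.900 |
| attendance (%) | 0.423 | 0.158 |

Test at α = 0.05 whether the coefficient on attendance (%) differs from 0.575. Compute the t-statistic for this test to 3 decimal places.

t = -0.962

Read off: b = 0.423, SE = 0.158 for attendance (%).
H₀: β₁ = 0.575 vs H₁: β₁ ≠ 0.575.
t = (0.423 − 0.575) / 0.158 = -0.962.
df = n − k − 1 = 294 − 3 − 1 = 290.
Two-sided p ≈ 0.3368, which is ≥ 0.05, so fail to reject H₀.
The data are consistent with a true slope of 0.575 points per unit of attendance (%), holding the other predictors fixed.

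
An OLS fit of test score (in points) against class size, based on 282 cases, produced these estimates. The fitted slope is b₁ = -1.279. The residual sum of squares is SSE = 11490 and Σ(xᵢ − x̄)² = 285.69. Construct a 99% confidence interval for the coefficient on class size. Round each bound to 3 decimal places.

MSE = SSE/(n − 2) = 11490/280 = 41.0357.
SE(b₁) = √(MSE/Sₓₓ) = √(41.0357/285.69) = 0.378995.
df = n − 2 = 280.
t* = t_{0.005, 280} = 2.593502.
Margin = t* × SE = 2.593502 × 0.378995 = 0.98292.
CI: -1.279 ± 0.98292 → (-2.262, -0.296).
With 99% confidence, each one-unit increase in class size is associated with a change of between -2.262 and -0.296 points in test score.

(-2.262, -0.296)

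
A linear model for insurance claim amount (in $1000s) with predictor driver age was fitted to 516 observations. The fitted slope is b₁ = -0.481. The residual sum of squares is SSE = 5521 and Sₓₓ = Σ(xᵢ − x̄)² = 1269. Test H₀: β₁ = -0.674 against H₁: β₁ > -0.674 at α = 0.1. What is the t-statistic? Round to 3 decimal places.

t = 2.098

MSE = SSE/(n − 2) = 5521/514 = 10.7412.
SE(b₁) = √(MSE/Sₓₓ) = √(10.7412/1269) = 0.0920018.
t = (-0.481 − (-0.674)) / 0.0920018 = 2.098.
df = n − 2 = 514.
One-sided p ≈ 0.0182, which is < 0.1, so reject H₀.
There is evidence that the true slope on driver age exceeds -0.674 $1000s per unit.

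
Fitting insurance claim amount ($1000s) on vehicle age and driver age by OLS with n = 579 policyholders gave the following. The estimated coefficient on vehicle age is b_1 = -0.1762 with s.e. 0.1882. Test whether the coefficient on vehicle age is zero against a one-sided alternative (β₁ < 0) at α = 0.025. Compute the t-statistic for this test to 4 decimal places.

H₀: β₁ = 0 vs H₁: β₁ < 0.
t = (b_1 − β₁⁰)/SE = -0.1762 / 0.1882 = -0.9362.
df = n − k − 1 = 579 − 2 − 1 = 576.
One-sided p ≈ 0.1748, which is ≥ 0.025, so fail to reject H₀.
The data do not give significant evidence that the true slope on vehicle age is negative, holding the other predictors fixed.

t = -0.9362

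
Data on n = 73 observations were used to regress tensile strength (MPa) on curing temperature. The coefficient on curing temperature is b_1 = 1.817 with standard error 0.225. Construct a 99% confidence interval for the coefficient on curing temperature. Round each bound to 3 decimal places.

(1.221, 2.413)

df = n − 2 = 73 − 2 = 71.
t* = t_{0.005, 71} = 2.646863.
Margin = t* × SE = 2.646863 × 0.225 = 0.59554.
CI: 1.817 ± 0.59554 → (1.221, 2.413).
With 99% confidence, each one-unit increase in curing temperature is associated with a change of between 1.221 and 2.413 MPa in tensile strength.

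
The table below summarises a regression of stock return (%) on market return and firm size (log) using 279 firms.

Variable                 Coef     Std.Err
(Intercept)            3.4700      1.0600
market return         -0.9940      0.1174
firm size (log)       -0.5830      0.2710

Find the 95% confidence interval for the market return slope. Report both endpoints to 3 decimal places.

Read off: b = -0.9940, SE = 0.1174 for market return.
df = n − k − 1 = 279 − 2 − 1 = 276.
t* = t_{0.025, 276} = 1.968596.
Margin = t* × SE = 1.968596 × 0.1174 = 0.23111.
CI: -0.9940 ± 0.23111 → (-1.225, -0.763).

(-1.225, -0.763)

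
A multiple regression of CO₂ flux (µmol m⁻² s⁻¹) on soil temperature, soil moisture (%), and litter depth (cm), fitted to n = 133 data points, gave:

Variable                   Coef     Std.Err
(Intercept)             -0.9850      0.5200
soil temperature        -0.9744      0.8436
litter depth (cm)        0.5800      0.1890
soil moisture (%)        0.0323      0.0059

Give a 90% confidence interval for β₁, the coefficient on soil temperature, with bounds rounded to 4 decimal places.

Read off: b = -0.9744, SE = 0.8436 for soil temperature.
df = n − k − 1 = 133 − 3 − 1 = 129.
t* = t_{0.05, 129} = 1.656752.
Margin = t* × SE = 1.656752 × 0.8436 = 1.397636.
CI: -0.9744 ± 1.397636 → (-2.3720, 0.4232).

(-2.3720, 0.4232)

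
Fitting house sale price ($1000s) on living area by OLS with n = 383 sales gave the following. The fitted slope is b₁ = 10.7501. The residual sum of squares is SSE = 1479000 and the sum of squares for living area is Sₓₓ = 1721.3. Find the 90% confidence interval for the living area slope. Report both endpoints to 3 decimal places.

(8.274, 13.226)

MSE = SSE/(n − 2) = 1479000/381 = 3881.89.
SE(b₁) = √(MSE/Sₓₓ) = √(3881.89/1721.3) = 1.50174.
df = n − 2 = 381.
t* = t_{0.05, 381} = 1.648863.
Margin = t* × SE = 1.648863 × 1.50174 = 2.47616.
CI: 10.7501 ± 2.47616 → (8.274, 13.226).
With 90% confidence, each one-unit increase in living area is associated with a change of between 8.274 and 13.226 $1000s in house sale price.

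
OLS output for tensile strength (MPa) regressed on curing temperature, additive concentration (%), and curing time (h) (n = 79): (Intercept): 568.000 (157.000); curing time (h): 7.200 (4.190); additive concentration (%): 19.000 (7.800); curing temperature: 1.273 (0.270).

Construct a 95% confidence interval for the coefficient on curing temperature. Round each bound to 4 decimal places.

Read off: b = 1.273, SE = 0.270 for curing temperature.
df = n − k − 1 = 79 − 3 − 1 = 75.
t* = t_{0.025, 75} = 1.992102.
Margin = t* × SE = 1.992102 × 0.270 = 0.537868.
CI: 1.273 ± 0.537868 → (0.7351, 1.8109).

(0.7351, 1.8109)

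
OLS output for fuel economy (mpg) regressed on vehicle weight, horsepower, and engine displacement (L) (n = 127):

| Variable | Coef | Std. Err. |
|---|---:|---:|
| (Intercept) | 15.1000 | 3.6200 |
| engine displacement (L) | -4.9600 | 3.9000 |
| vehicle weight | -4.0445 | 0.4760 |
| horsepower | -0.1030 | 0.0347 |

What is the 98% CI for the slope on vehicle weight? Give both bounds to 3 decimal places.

(-5.166, -2.923)

Read off: b = -4.0445, SE = 0.4760 for vehicle weight.
df = n − k − 1 = 127 − 3 − 1 = 123.
t* = t_{0.01, 123} = 2.357047.
Margin = t* × SE = 2.357047 × 0.4760 = 1.12195.
CI: -4.0445 ± 1.12195 → (-5.166, -2.923).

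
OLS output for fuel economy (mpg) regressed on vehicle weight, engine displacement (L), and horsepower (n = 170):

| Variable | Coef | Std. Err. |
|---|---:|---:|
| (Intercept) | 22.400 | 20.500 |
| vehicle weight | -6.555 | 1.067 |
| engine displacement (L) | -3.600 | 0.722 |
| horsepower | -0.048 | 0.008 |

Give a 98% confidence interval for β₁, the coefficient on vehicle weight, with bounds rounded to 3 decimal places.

(-9.061, -4.049)

Read off: b = -6.555, SE = 1.067 for vehicle weight.
df = n − k − 1 = 170 − 3 − 1 = 166.
t* = t_{0.01, 166} = 2.349021.
Margin = t* × SE = 2.349021 × 1.067 = 2.50641.
CI: -6.555 ± 2.50641 → (-9.061, -4.049).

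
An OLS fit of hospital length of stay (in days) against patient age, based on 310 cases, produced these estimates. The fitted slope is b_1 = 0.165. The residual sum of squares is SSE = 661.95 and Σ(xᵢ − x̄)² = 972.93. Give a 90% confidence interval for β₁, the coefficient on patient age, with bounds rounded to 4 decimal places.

MSE = SSE/(n − 2) = 661.95/308 = 2.14919.
SE(b_1) = √(MSE/Sₓₓ) = √(2.14919/972.93) = 0.0469998.
df = n − 2 = 308.
t* = t_{0.05, 308} = 1.649816.
Margin = t* × SE = 1.649816 × 0.0469998 = 0.077541.
CI: 0.165 ± 0.077541 → (0.0875, 0.2425).
With 90% confidence, each one-unit increase in patient age is associated with a change of between 0.0875 and 0.2425 days in hospital length of stay.

(0.0875, 0.2425)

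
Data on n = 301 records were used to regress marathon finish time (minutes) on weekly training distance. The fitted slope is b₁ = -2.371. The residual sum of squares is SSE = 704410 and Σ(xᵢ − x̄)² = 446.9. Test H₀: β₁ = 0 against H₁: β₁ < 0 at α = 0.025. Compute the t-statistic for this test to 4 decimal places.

MSE = SSE/(n − 2) = 704410/299 = 2355.89.
SE(b₁) = √(MSE/Sₓₓ) = √(2355.89/446.9) = 2.296.
t = -2.371 / 2.296 = -1.0327.
df = n − 2 = 299.
One-sided p ≈ 0.1513, which is ≥ 0.025, so fail to reject H₀.
The data do not give significant evidence that the true slope on weekly training distance is negative.

t = -1.0327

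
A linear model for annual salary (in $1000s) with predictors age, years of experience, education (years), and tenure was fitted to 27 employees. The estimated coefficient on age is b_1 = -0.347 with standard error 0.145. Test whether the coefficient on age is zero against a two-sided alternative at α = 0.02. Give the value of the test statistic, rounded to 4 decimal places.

H₀: β₁ = 0 vs H₁: β₁ ≠ 0.
t = (b_1 − β₁⁰)/SE = -0.347 / 0.145 = -2.3931.
df = n − k − 1 = 27 − 4 − 1 = 22.
Two-sided p ≈ 0.0257, which is ≥ 0.02, so fail to reject H₀.
The data do not give significant evidence of an association between age and annual salary, after adjusting for the other predictors.

t = -2.3931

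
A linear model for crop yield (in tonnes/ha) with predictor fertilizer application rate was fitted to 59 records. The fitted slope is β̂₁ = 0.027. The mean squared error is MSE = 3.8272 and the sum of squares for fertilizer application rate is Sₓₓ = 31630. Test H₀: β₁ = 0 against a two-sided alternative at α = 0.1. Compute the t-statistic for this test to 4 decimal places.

SE(β̂₁) = √(MSE/Sₓₓ) = √(3.8272/31630) = 0.011.
t = 0.027 / 0.011 = 2.4546.
df = n − 2 = 57.
Two-sided p ≈ 0.0172, which is < 0.1, so reject H₀.
There is evidence that fertilizer application rate is associated with crop yield.

t = 2.4546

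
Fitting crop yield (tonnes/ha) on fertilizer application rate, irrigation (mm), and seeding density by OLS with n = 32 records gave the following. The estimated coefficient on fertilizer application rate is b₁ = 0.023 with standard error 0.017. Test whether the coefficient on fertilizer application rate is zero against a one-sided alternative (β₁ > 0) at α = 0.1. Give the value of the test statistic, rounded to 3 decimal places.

t = 1.353

H₀: β₁ = 0 vs H₁: β₁ > 0.
t = (b₁ − β₁⁰)/SE = 0.023 / 0.017 = 1.353.
df = n − k − 1 = 32 − 3 − 1 = 28.
One-sided p ≈ 0.0934, which is < 0.1, so reject H₀.
There is evidence that the true slope on fertilizer application rate is positive, holding the other predictors fixed.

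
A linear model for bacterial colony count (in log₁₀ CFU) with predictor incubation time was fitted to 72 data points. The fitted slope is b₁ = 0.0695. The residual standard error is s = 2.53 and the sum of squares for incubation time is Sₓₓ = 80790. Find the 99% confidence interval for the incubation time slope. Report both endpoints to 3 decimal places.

(0.046, 0.093)

SE(b₁) = s/√Sₓₓ = 2.53/√80790 = 0.00890106.
df = n − 2 = 70.
t* = t_{0.005, 70} = 2.647905.
Margin = t* × SE = 2.647905 × 0.00890106 = 0.02357.
CI: 0.0695 ± 0.02357 → (0.046, 0.093).
With 99% confidence, each one-unit increase in incubation time is associated with a change of between 0.046 and 0.093 log₁₀ CFU in bacterial colony count.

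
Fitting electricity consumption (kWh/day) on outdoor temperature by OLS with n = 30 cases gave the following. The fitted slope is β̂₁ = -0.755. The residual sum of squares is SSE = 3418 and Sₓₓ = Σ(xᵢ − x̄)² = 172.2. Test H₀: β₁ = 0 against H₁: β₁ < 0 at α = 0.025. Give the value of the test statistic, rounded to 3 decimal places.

MSE = SSE/(n − 2) = 3418/28 = 122.071.
SE(β̂₁) = √(MSE/Sₓₓ) = √(122.071/172.2) = 0.841958.
t = -0.755 / 0.841958 = -0.897.
df = n − 2 = 28.
One-sided p ≈ 0.1888, which is ≥ 0.025, so fail to reject H₀.
The data do not give significant evidence that the true slope on outdoor temperature is negative.

t = -0.897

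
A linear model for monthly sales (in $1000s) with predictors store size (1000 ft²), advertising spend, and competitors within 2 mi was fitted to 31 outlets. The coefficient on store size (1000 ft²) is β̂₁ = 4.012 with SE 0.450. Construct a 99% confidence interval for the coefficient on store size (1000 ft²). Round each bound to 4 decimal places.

df = n − k − 1 = 31 − 3 − 1 = 27.
t* = t_{0.005, 27} = 2.770683.
Margin = t* × SE = 2.770683 × 0.450 = 1.246807.
CI: 4.012 ± 1.246807 → (2.7652, 5.2588).
With 99% confidence, each one-unit increase in store size (1000 ft²) is associated with a change of between 2.7652 and 5.2588 $1000s in monthly sales, holding the other predictors fixed.

(2.7652, 5.2588)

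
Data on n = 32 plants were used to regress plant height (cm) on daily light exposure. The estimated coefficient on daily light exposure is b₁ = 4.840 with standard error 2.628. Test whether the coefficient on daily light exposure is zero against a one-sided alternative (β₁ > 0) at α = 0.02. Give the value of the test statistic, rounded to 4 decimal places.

t = 1.8417

H₀: β₁ = 0 vs H₁: β₁ > 0.
t = (b₁ − β₁⁰)/SE = 4.840 / 2.628 = 1.8417.
df = n − 2 = 32 − 2 = 30.
One-sided p ≈ 0.0377, which is ≥ 0.02, so fail to reject H₀.
The data do not give significant evidence that the true slope on daily light exposure is positive.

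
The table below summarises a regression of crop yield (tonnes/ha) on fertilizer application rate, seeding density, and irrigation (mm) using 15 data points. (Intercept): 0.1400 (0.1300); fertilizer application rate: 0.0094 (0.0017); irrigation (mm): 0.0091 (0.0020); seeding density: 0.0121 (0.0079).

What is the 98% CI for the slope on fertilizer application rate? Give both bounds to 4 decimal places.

(0.0048, 0.0140)

Read off: b = 0.0094, SE = 0.0017 for fertilizer application rate.
df = n − k − 1 = 15 − 3 − 1 = 11.
t* = t_{0.01, 11} = 2.718079.
Margin = t* × SE = 2.718079 × 0.0017 = 0.004621.
CI: 0.0094 ± 0.004621 → (0.0048, 0.0140).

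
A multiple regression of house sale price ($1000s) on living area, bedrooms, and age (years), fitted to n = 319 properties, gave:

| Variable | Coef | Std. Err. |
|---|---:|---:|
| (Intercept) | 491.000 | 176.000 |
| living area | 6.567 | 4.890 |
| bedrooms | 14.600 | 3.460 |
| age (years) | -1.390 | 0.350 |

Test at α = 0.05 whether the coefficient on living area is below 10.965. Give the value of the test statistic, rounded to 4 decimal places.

Read off: b = 6.567, SE = 4.890 for living area.
H₀: β₁ = 10.965 vs H₁: β₁ < 10.965.
t = (6.567 − 10.965) / 4.890 = -0.8994.
df = n − k − 1 = 319 − 3 − 1 = 315.
One-sided p ≈ 0.1846, which is ≥ 0.05, so fail to reject H₀.
The data do not give significant evidence that the true slope on living area is below 10.965 $1000s per unit, holding the other predictors fixed.

t = -0.8994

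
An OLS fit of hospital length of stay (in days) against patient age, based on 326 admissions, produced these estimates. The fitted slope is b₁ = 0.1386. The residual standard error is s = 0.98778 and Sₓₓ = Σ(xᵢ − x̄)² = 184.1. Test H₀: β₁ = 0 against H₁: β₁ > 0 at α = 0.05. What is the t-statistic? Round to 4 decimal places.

SE(b₁) = s/√Sₓₓ = 0.98778/√184.1 = 0.0728003.
t = 0.1386 / 0.0728003 = 1.9038.
df = n − 2 = 324.
One-sided p ≈ 0.0289, which is < 0.05, so reject H₀.
There is evidence that the true slope on patient age is positive.

t = 1.9038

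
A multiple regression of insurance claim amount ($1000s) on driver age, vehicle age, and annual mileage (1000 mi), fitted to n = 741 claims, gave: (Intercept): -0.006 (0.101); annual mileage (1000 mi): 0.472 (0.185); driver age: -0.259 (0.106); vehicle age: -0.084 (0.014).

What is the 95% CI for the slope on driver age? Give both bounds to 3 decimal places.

(-0.467, -0.051)

Read off: b = -0.259, SE = 0.106 for driver age.
df = n − k − 1 = 741 − 3 − 1 = 737.
t* = t_{0.025, 737} = 1.963188.
Margin = t* × SE = 1.963188 × 0.106 = 0.20810.
CI: -0.259 ± 0.20810 → (-0.467, -0.051).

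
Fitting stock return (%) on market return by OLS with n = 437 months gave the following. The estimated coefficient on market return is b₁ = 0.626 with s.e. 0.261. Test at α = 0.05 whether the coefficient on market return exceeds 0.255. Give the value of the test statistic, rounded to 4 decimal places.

t = 1.4215

H₀: β₁ = 0.255 vs H₁: β₁ > 0.255.
t = (b₁ − β₁⁰)/SE = (0.626 − 0.255) / 0.261 = 1.4215.
df = n − 2 = 437 − 2 = 435.
One-sided p ≈ 0.0780, which is ≥ 0.05, so fail to reject H₀.
The data do not give significant evidence that the true slope on market return exceeds 0.255 % per unit.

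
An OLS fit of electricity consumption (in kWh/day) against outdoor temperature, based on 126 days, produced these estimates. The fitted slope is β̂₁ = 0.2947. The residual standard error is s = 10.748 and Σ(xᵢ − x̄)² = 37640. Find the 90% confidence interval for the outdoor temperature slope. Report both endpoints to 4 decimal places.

(0.2029, 0.3865)

SE(β̂₁) = s/√Sₓₓ = 10.748/√37640 = 0.0553991.
df = n − 2 = 124.
t* = t_{0.05, 124} = 1.657235.
Margin = t* × SE = 1.657235 × 0.0553991 = 0.091809.
CI: 0.2947 ± 0.091809 → (0.2029, 0.3865).
With 90% confidence, each one-unit increase in outdoor temperature is associated with a change of between 0.2029 and 0.3865 kWh/day in electricity consumption.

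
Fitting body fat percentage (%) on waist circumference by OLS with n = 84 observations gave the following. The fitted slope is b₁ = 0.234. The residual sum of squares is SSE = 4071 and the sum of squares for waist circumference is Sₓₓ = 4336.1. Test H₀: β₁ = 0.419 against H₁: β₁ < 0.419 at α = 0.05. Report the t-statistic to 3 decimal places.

MSE = SSE/(n − 2) = 4071/82 = 49.6463.
SE(b₁) = √(MSE/Sₓₓ) = √(49.6463/4336.1) = 0.107003.
t = (0.234 − 0.419) / 0.107003 = -1.729.
df = n − 2 = 82.
One-sided p ≈ 0.0438, which is < 0.05, so reject H₀.
There is evidence that the true slope on waist circumference is below 0.419 % per unit.

t = -1.729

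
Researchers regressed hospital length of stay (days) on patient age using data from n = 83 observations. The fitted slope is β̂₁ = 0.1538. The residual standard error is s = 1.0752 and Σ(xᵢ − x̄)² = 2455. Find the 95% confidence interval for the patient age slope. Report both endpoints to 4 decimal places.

(0.1106, 0.1970)

SE(β̂₁) = s/√Sₓₓ = 1.0752/√2455 = 0.0217002.
df = n − 2 = 81.
t* = t_{0.025, 81} = 1.989686.
Margin = t* × SE = 1.989686 × 0.0217002 = 0.043177.
CI: 0.1538 ± 0.043177 → (0.1106, 0.1970).
With 95% confidence, each one-unit increase in patient age is associated with a change of between 0.1106 and 0.1970 days in hospital length of stay.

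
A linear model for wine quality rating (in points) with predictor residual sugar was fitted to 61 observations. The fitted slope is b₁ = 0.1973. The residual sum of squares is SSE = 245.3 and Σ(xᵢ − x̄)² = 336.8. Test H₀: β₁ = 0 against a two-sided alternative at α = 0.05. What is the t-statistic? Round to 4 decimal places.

t = 1.7758

MSE = SSE/(n − 2) = 245.3/59 = 4.15763.
SE(b₁) = √(MSE/Sₓₓ) = √(4.15763/336.8) = 0.111106.
t = 0.1973 / 0.111106 = 1.7758.
df = n − 2 = 59.
Two-sided p ≈ 0.0809, which is ≥ 0.05, so fail to reject H₀.
The data do not give significant evidence of an association between residual sugar and wine quality rating.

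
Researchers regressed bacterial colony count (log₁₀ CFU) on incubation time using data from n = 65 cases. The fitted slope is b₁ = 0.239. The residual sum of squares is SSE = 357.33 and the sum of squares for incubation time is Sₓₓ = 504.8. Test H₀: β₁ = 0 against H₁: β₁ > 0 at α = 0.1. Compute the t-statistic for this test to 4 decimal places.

t = 2.2547

MSE = SSE/(n − 2) = 357.33/63 = 5.6719.
SE(b₁) = √(MSE/Sₓₓ) = √(5.6719/504.8) = 0.106.
t = 0.239 / 0.106 = 2.2547.
df = n − 2 = 63.
One-sided p ≈ 0.0138, which is < 0.1, so reject H₀.
There is evidence that the true slope on incubation time is positive.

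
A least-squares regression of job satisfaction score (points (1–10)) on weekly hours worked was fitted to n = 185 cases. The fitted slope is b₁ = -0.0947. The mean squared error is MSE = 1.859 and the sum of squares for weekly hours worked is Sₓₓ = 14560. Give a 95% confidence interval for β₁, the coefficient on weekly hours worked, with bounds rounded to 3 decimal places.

(-0.117, -0.072)

SE(b₁) = √(MSE/Sₓₓ) = √(1.859/14560) = 0.0112995.
df = n − 2 = 183.
t* = t_{0.025, 183} = 1.973012.
Margin = t* × SE = 1.973012 × 0.0112995 = 0.02229.
CI: -0.0947 ± 0.02229 → (-0.117, -0.072).
With 95% confidence, each one-unit increase in weekly hours worked is associated with a change of between -0.117 and -0.072 points (1–10) in job satisfaction score.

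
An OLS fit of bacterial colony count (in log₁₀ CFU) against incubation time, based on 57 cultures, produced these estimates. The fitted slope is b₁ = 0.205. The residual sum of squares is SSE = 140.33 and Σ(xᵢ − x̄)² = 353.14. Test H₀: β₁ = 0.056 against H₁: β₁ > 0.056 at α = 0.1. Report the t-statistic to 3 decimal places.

MSE = SSE/(n − 2) = 140.33/55 = 2.55145.
SE(b₁) = √(MSE/Sₓₓ) = √(2.55145/353.14) = 0.0850003.
t = (0.205 − 0.056) / 0.0850003 = 1.753.
df = n − 2 = 55.
One-sided p ≈ 0.0426, which is < 0.1, so reject H₀.
There is evidence that the true slope on incubation time exceeds 0.056 log₁₀ CFU per unit.

t = 1.753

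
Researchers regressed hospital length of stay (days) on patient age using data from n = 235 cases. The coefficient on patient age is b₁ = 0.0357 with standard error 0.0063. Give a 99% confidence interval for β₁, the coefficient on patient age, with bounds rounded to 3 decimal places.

df = n − 2 = 235 − 2 = 233.
t* = t_{0.005, 233} = 2.597094.
Margin = t* × SE = 2.597094 × 0.0063 = 0.01636.
CI: 0.0357 ± 0.01636 → (0.019, 0.052).
With 99% confidence, each one-unit increase in patient age is associated with a change of between 0.019 and 0.052 days in hospital length of stay.

(0.019, 0.052)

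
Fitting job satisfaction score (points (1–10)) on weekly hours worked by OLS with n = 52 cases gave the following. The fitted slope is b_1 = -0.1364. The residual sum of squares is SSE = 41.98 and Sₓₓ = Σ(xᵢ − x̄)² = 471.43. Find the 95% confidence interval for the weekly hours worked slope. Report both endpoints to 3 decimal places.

MSE = SSE/(n − 2) = 41.98/50 = 0.8396.
SE(b_1) = √(MSE/Sₓₓ) = √(0.8396/471.43) = 0.0422015.
df = n − 2 = 50.
t* = t_{0.025, 50} = 2.008559.
Margin = t* × SE = 2.008559 × 0.0422015 = 0.08476.
CI: -0.1364 ± 0.08476 → (-0.221, -0.052).
With 95% confidence, each one-unit increase in weekly hours worked is associated with a change of between -0.221 and -0.052 points (1–10) in job satisfaction score.

(-0.221, -0.052)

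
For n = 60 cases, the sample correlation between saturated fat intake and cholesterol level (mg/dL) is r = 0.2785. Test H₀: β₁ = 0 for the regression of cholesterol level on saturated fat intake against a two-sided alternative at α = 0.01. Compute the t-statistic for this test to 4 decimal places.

t = r·√(n − 2)/√(1 − r²) = 0.2785·√58/√0.922438 = 2.2084.
df = n − 2 = 58.
Two-sided p ≈ 0.0312, which is ≥ 0.01, so fail to reject H₀.
The data do not give significant evidence of a linear association between saturated fat intake and cholesterol level.

t = 2.2084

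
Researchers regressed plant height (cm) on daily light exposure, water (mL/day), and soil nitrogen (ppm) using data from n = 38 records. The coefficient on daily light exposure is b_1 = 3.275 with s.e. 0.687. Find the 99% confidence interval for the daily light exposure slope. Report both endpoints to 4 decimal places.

(1.4006, 5.1494)

df = n − k − 1 = 38 − 3 − 1 = 34.
t* = t_{0.005, 34} = 2.728394.
Margin = t* × SE = 2.728394 × 0.687 = 1.874407.
CI: 3.275 ± 1.874407 → (1.4006, 5.1494).
With 99% confidence, each one-unit increase in daily light exposure is associated with a change of between 1.4006 and 5.1494 cm in plant height, holding the other predictors fixed.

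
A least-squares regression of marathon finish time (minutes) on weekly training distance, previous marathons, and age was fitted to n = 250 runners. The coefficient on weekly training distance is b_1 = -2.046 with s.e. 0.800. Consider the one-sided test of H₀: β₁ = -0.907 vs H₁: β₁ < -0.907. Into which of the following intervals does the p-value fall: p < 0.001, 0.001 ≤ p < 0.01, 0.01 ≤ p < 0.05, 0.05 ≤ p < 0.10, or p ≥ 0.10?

0.05 ≤ p < 0.10

t = (-2.046 − (-0.907)) / 0.800 = -1.424.
df = n − k − 1 = 250 − 3 − 1 = 246.
One-sided p = P(T_{246} < t) ≈ 0.0779.
So 0.05 ≤ p < 0.10.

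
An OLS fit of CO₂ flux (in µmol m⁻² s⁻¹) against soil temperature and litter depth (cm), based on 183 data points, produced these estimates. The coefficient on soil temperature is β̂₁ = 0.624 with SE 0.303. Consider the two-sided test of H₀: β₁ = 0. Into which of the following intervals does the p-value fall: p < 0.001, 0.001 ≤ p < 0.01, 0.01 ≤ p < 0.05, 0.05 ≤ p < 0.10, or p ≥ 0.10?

0.01 ≤ p < 0.05

t = 0.624 / 0.303 = 2.059.
df = n − k − 1 = 183 − 2 − 1 = 180.
Two-sided p = 2·P(T_{180} > |t|) ≈ 0.0409.
So 0.01 ≤ p < 0.05.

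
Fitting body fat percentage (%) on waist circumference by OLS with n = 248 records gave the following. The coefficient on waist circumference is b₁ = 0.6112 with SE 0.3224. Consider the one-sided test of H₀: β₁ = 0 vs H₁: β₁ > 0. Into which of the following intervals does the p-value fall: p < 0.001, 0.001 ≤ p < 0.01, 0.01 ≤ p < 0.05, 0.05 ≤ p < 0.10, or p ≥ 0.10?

0.01 ≤ p < 0.05

t = 0.6112 / 0.3224 = 1.896.
df = n − 2 = 248 − 2 = 246.
One-sided p = P(T_{246} > t) ≈ 0.0296.
So 0.01 ≤ p < 0.05.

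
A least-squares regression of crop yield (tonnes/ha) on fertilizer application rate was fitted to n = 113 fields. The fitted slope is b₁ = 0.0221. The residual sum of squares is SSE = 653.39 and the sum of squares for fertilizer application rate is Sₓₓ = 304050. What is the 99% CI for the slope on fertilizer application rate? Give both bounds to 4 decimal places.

MSE = SSE/(n − 2) = 653.39/111 = 5.8864.
SE(b₁) = √(MSE/Sₓₓ) = √(5.8864/304050) = 0.0044.
df = n − 2 = 111.
t* = t_{0.005, 111} = 2.620849.
Margin = t* × SE = 2.620849 × 0.0044 = 0.011532.
CI: 0.0221 ± 0.011532 → (0.0106, 0.0336).
With 99% confidence, each one-unit increase in fertilizer application rate is associated with a change of between 0.0106 and 0.0336 tonnes/ha in crop yield.

(0.0106, 0.0336)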